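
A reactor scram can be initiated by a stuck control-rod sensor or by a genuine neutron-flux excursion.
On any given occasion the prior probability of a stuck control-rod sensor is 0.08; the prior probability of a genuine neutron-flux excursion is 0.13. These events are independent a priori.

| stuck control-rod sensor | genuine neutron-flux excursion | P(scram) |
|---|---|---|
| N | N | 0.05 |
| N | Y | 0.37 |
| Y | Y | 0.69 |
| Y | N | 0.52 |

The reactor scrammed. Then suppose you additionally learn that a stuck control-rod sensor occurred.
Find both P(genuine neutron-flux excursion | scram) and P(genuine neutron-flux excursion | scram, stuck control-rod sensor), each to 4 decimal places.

P(scram) = 0.05·0.92·0.87 + 0.37·0.92·0.13 + 0.52·0.08·0.87 + 0.69·0.08·0.13 = 0.040020 + 0.044252 + 0.036192 + 0.007176 = 0.127640
The genuine neutron-flux excursion-present share is 0.044252 + 0.007176 = 0.051428.
Hence the posterior is 0.051428/0.127640 ≈ 0.4029.

Now also conditioning on stuck control-rod sensor=true:
Weight on genuine neutron-flux excursion=true, given the evidence: 0.69·0.13 = 0.089700
The normalizing constant is 0.52·0.87 + 0.69·0.13 = 0.542100
P(genuine neutron-flux excursion | scram, stuck control-rod sensor) = 0.089700/0.542100 ≈ 0.1655
This is intercausal reasoning (explaining away): once stuck control-rod sensor accounts for the scram, genuine neutron-flux excursion becomes less likely.

P(genuine neutron-flux excursion | scram) ≈ 0.4029; P(genuine neutron-flux excursion | scram, stuck control-rod sensor) ≈ 0.1655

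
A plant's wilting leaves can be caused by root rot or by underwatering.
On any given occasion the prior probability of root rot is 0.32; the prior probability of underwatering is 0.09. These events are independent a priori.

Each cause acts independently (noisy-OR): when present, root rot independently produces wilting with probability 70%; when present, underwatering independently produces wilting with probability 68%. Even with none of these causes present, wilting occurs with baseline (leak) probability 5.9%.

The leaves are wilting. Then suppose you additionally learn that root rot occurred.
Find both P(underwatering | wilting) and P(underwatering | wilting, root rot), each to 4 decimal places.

Under noisy-OR, P(wilting | causes) = 1 − (1−0.059)·∏(1−qᵢ) over the active causes.
P(wilting) = 0.059×0.68×0.91 + 0.69888×0.68×0.09 + 0.7177×0.32×0.91 + 0.909664×0.32×0.09 = 0.036509 + 0.042771 + 0.208994 + 0.026198 = 0.314472
The underwatering-present share is 0.042771 + 0.026198 = 0.068969.
So P(underwatering | wilting) = 0.068969/0.314472 ≈ 0.2193.

Now also conditioning on root rot=true:
Weight on underwatering=true, given the evidence: 0.909664·0.09 = 0.081870
The normalizing constant is 0.7177·0.91 + 0.909664·0.09 = 0.734977
P(underwatering | wilting, root rot) = 0.081870/0.734977 ≈ 0.1114
The drop from 0.2193 to 0.1114 is the explaining-away (discounting) effect.

P(underwatering | wilting) ≈ 0.2193; P(underwatering | wilting, root rot) ≈ 0.1114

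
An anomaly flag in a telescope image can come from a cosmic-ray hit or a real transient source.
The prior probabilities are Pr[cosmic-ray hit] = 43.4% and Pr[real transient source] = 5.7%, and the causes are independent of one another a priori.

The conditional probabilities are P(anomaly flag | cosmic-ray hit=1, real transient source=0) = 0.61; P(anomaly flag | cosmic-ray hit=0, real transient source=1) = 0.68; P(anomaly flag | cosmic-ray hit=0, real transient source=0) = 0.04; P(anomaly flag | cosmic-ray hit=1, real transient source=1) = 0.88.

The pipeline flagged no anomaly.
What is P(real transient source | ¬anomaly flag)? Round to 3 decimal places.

P(real transient source | ¬anomaly flag) ≈ 0.019

P(¬anomaly flag) = 0.96×0.566×0.943 + 0.32×0.566×0.057 + 0.39×0.434×0.943 + 0.12×0.434×0.057 = 0.512388 + 0.010324 + 0.159612 + 0.002969 = 0.685293
Restricting to configurations with real transient source present: 0.010324 + 0.002969 = 0.013293.
Hence the posterior is 0.013293/0.685293 ≈ 0.019.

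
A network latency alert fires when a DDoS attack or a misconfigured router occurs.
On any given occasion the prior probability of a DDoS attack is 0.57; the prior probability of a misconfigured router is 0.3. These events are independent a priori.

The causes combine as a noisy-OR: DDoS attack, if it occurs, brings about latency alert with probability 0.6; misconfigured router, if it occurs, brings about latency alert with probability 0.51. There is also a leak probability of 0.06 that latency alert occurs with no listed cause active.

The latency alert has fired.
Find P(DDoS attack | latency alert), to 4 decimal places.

P(DDoS attack | latency alert) ≈ 0.8159

Under noisy-OR, P(latency alert | causes) = 1 − (1−0.06)·∏(1−qᵢ) over the active causes.
For the numerator, keep only DDoS attack=true terms: 0.248976 + 0.139495 = 0.388471
The normalizing constant is 0.06*0.43*0.7 + 0.5394*0.43*0.3 + 0.624*0.57*0.7 + 0.81576*0.57*0.3 = 0.476114
P(DDoS attack | latency alert) = 0.388471/0.476114 ≈ 0.8159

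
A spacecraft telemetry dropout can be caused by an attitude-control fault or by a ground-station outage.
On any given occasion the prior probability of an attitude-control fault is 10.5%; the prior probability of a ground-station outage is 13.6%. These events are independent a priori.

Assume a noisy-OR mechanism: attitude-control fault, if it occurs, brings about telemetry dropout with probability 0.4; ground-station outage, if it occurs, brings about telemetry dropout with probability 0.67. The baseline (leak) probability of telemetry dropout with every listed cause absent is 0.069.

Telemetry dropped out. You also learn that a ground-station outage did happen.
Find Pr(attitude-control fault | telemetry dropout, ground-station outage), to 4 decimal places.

Pr(attitude-control fault | telemetry dropout, ground-station outage) ≈ 0.1214

Under noisy-OR, P(telemetry dropout | causes) = 1 − (1−0.069)·∏(1−qᵢ) over the active causes.
For the numerator, keep only attitude-control fault=true terms: 0.815662·0.105 = 0.085645
Normalizer over all consistent configurations: 0.69277·0.895 + 0.815662·0.105 = 0.705674
P(attitude-control fault | telemetry dropout, ground-station outage) = 0.085645/0.705674 ≈ 0.1214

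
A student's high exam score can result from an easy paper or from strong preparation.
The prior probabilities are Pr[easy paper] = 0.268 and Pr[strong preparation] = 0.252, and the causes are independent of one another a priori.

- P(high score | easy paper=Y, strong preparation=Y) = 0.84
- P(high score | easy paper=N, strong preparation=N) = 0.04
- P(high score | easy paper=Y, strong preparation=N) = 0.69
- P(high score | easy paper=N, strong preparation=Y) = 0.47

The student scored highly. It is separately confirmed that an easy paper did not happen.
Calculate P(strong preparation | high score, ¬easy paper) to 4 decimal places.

P(high score | ¬easy paper) = 0.04·0.748 + 0.47·0.252 = 0.029920 + 0.118440 = 0.148360
The strong preparation-present share is 0.47·0.252 = 0.118440.
So P(strong preparation | high score, ¬easy paper) = 0.118440/0.148360 ≈ 0.7983.

P(strong preparation | high score, ¬easy paper) ≈ 0.7983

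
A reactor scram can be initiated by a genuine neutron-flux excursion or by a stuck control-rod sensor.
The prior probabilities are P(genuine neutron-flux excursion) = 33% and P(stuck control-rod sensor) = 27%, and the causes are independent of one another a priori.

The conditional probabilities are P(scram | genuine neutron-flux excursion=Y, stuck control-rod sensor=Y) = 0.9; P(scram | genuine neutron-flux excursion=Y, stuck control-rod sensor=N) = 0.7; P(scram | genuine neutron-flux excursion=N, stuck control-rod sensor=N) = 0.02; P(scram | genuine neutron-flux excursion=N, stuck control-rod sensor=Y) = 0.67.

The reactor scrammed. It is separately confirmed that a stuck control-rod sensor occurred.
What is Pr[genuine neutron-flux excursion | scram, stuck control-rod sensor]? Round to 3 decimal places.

For the numerator, keep only genuine neutron-flux excursion=true terms: 0.9·0.33 = 0.297000
Denominator P(scram | stuck control-rod sensor): 0.67·0.67 + 0.9·0.33 = 0.745900
P(genuine neutron-flux excursion | scram, stuck control-rod sensor) = 0.297000/0.745900 ≈ 0.398

Pr[genuine neutron-flux excursion | scram, stuck control-rod sensor] ≈ 0.398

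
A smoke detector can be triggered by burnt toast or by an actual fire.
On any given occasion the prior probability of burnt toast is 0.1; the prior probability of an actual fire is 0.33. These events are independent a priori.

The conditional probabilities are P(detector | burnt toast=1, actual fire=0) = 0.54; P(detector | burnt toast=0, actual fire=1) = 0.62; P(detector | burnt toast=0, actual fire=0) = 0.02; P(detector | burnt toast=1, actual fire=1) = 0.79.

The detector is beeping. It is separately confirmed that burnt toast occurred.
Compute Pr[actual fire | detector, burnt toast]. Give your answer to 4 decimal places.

Pr[actual fire | detector, burnt toast] ≈ 0.4188

Numerator (weight on configurations with actual fire): 0.79*0.33 = 0.260700
Normalizer over all consistent configurations: 0.54*0.67 + 0.79*0.33 = 0.622500
P(actual fire | detector, burnt toast) = 0.260700/0.622500 ≈ 0.4188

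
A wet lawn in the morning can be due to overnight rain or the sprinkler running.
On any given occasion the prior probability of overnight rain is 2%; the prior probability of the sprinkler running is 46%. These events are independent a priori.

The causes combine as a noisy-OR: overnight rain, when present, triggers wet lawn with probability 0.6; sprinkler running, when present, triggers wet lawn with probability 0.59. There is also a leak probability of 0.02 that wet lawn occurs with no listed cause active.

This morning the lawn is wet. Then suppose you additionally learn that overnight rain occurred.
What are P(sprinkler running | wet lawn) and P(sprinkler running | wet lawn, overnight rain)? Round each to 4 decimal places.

Under noisy-OR, P(wet lawn | causes) = 1 − (1−0.02)·∏(1−qᵢ) over the active causes.
P(wet lawn) = 0.02*0.98*0.54 + 0.5982*0.98*0.46 + 0.608*0.02*0.54 + 0.83928*0.02*0.46 = 0.010584 + 0.269669 + 0.006566 + 0.007721 = 0.294540
Of this, 0.277390 comes from 0.269669 + 0.007721 (the sprinkler running=true cases).
P(sprinkler running | wet lawn) = 0.277390 / 0.294540 ≈ 0.9418

With the extra evidence:
Weight on sprinkler running=true, given the evidence: 0.83928*0.46 = 0.386069
The normalizing constant is 0.608*0.54 + 0.83928*0.46 = 0.714389
Posterior = 0.386069 / 0.714389 ≈ 0.5404
— overnight rain explains away the evidence for sprinkler running.

P(sprinkler running | wet lawn) ≈ 0.9418; P(sprinkler running | wet lawn, overnight rain) ≈ 0.5404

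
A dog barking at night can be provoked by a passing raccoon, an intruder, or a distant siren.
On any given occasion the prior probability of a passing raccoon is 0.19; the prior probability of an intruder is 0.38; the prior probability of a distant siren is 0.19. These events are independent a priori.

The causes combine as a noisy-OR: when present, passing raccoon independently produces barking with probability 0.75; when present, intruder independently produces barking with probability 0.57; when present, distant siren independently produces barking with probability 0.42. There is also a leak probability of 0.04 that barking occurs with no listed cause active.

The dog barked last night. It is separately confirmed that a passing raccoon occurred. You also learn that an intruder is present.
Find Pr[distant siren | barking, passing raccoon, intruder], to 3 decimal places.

Under noisy-OR, P(barking | causes) = 1 − (1−0.04)·∏(1−qᵢ) over the active causes.
Weight on distant siren=true, given the evidence: 0.940144×0.19 = 0.178627
The normalizing constant is 0.8968×0.81 + 0.940144×0.19 = 0.905035
P(distant siren | barking, passing raccoon, intruder) = 0.178627/0.905035 ≈ 0.197

Pr[distant siren | barking, passing raccoon, intruder] ≈ 0.197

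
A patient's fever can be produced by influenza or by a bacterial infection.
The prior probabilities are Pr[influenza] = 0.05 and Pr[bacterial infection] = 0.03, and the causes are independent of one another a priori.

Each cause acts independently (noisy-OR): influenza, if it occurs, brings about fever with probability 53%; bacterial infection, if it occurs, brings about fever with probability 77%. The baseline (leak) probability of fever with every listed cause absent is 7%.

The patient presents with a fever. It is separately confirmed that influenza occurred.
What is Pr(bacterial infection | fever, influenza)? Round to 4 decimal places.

Under noisy-OR, P(fever | causes) = 1 − (1−0.07)·∏(1−qᵢ) over the active causes.
Numerator (weight on configurations with bacterial infection): 0.899467·0.03 = 0.026984
The normalizing constant is 0.5629·0.97 + 0.899467·0.03 = 0.572997
P(bacterial infection | fever, influenza) = 0.026984/0.572997 ≈ 0.0471

Pr(bacterial infection | fever, influenza) ≈ 0.0471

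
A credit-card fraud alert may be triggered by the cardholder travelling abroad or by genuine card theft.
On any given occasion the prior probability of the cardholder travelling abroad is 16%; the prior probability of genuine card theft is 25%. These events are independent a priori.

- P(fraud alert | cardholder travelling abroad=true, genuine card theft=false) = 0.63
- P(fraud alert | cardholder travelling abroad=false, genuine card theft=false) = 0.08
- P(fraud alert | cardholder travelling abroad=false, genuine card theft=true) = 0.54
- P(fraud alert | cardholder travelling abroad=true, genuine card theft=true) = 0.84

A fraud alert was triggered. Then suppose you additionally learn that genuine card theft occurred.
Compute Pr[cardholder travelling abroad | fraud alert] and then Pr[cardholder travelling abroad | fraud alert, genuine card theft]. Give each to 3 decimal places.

P(fraud alert) = 0.08*0.84*0.75 + 0.54*0.84*0.25 + 0.63*0.16*0.75 + 0.84*0.16*0.25 = 0.050400 + 0.113400 + 0.075600 + 0.033600 = 0.273000
Restricting to configurations with cardholder travelling abroad present: 0.075600 + 0.033600 = 0.109200.
So P(cardholder travelling abroad | fraud alert) = 0.109200/0.273000 ≈ 0.400.

Now condition on the additional information:
Weight on cardholder travelling abroad=true, given the evidence: 0.84×0.16 = 0.134400
The normalizing constant is 0.54×0.84 + 0.84×0.16 = 0.588000
P(cardholder travelling abroad | fraud alert, genuine card theft) = 0.134400/0.588000 ≈ 0.229
— genuine card theft explains away the evidence for cardholder travelling abroad.

Pr[cardholder travelling abroad | fraud alert] ≈ 0.400; Pr[cardholder travelling abroad | fraud alert, genuine card theft] ≈ 0.229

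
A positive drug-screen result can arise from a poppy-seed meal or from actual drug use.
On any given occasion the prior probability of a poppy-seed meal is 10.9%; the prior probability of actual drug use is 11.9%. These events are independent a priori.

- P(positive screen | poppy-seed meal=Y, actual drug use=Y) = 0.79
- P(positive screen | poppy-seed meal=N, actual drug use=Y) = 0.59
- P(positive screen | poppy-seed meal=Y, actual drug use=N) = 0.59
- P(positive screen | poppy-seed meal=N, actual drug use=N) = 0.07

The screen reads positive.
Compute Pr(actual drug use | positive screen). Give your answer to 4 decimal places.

Pr(actual drug use | positive screen) ≈ 0.3948

P(positive screen) = 0.07×0.891×0.881 + 0.59×0.891×0.119 + 0.59×0.109×0.881 + 0.79×0.109×0.119 = 0.054948 + 0.062557 + 0.056657 + 0.010247 = 0.184409
Restricting to configurations with actual drug use present: 0.062557 + 0.010247 = 0.072804.
So P(actual drug use | positive screen) = 0.072804/0.184409 ≈ 0.3948.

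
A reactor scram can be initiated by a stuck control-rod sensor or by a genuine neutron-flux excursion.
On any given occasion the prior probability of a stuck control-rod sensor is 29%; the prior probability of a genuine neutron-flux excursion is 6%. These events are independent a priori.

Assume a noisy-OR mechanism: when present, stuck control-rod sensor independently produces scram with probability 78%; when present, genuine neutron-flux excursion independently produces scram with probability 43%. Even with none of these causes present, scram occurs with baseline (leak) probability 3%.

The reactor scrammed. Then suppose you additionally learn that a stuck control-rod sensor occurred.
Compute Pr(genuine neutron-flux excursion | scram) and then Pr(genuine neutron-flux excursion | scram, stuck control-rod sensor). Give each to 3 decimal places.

Pr(genuine neutron-flux excursion | scram) ≈ 0.128; Pr(genuine neutron-flux excursion | scram, stuck control-rod sensor) ≈ 0.067

Under noisy-OR, P(scram | causes) = 1 − (1−0.03)·∏(1−qᵢ) over the active causes.
P(scram) = 0.03×0.71×0.94 + 0.4471×0.71×0.06 + 0.7866×0.29×0.94 + 0.878362×0.29×0.06 = 0.020022 + 0.019046 + 0.214427 + 0.015283 = 0.268778
Restricting to configurations with genuine neutron-flux excursion present: 0.019046 + 0.015283 = 0.034329.
Hence the posterior is 0.034329/0.268778 ≈ 0.128.

Now condition on the additional information:
P(scram | stuck control-rod sensor) = 0.7866·0.94 + 0.878362·0.06 = 0.739404 + 0.052702 = 0.792106
Restricting to configurations with genuine neutron-flux excursion present: 0.878362·0.06 = 0.052702.
P(genuine neutron-flux excursion | scram, stuck control-rod sensor) = 0.052702 / 0.792106 ≈ 0.067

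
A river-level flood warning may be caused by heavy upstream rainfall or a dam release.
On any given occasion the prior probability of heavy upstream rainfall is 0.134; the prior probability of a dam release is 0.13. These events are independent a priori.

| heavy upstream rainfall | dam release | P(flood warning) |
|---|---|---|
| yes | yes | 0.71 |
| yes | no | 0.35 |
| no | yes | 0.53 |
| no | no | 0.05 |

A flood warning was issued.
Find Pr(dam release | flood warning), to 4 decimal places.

Pr(dam release | flood warning) ≈ 0.4786

P(flood warning) = 0.05*0.866*0.87 + 0.53*0.866*0.13 + 0.35*0.134*0.87 + 0.71*0.134*0.13 = 0.037671 + 0.059667 + 0.040803 + 0.012368 = 0.150509
The dam release-present share is 0.059667 + 0.012368 = 0.072035.
So P(dam release | flood warning) = 0.072035/0.150509 ≈ 0.4786.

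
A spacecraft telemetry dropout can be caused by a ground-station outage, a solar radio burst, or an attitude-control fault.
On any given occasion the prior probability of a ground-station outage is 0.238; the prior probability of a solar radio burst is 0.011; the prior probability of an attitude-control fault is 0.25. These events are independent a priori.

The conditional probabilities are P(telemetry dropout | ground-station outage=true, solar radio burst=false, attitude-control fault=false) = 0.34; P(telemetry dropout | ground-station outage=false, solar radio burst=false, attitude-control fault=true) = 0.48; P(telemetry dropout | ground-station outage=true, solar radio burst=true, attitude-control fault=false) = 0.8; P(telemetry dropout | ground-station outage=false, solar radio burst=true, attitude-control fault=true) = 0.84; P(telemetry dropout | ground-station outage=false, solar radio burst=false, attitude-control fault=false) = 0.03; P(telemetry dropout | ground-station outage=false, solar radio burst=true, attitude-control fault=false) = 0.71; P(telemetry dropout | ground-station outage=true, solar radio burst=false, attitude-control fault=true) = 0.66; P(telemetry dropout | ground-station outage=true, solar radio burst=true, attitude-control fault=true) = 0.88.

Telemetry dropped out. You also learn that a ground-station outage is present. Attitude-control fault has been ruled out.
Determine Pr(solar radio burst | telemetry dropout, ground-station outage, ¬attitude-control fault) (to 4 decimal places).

Pr(solar radio burst | telemetry dropout, ground-station outage, ¬attitude-control fault) ≈ 0.0255

Sum P(telemetry dropout|·) weighted by the priors over both values of solar radio burst:
  P(telemetry dropout | ground-station outage, ¬attitude-control fault) = 0.34·0.989 + 0.8·0.011
        = 0.336260 + 0.008800 = 0.345060
Configurations with solar radio burst contribute 0.008800, so
  P(solar radio burst | telemetry dropout, ground-station outage, ¬attitude-control fault) = 0.008800 / 0.345060 ≈ 0.0255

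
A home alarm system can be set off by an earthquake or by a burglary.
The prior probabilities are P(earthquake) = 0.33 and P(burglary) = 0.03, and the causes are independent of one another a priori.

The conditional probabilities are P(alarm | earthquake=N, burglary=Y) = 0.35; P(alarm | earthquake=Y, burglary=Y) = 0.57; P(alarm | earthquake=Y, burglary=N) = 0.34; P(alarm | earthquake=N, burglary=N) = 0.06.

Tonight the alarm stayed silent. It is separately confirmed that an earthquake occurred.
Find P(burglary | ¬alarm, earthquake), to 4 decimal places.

P(burglary | ¬alarm, earthquake) ≈ 0.0198

Weight on burglary=true, given the evidence: 0.43×0.03 = 0.012900
The normalizing constant is 0.66×0.97 + 0.43×0.03 = 0.653100
Posterior = 0.012900 / 0.653100 ≈ 0.0198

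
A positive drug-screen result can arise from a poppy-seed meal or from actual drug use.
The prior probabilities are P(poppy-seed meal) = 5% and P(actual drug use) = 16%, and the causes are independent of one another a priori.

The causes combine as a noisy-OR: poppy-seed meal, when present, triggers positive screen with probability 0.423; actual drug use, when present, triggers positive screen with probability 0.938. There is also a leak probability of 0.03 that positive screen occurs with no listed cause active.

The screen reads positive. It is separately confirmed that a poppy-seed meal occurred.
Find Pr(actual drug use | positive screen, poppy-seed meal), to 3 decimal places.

Under noisy-OR, P(positive screen | causes) = 1 − (1−0.03)·∏(1−qᵢ) over the active causes.
Weight on actual drug use=true, given the evidence: 0.965299·0.16 = 0.154448
Denominator P(positive screen | poppy-seed meal): 0.44031·0.84 + 0.965299·0.16 = 0.524308
P(actual drug use | positive screen, poppy-seed meal) = 0.154448/0.524308 ≈ 0.295

Pr(actual drug use | positive screen, poppy-seed meal) ≈ 0.295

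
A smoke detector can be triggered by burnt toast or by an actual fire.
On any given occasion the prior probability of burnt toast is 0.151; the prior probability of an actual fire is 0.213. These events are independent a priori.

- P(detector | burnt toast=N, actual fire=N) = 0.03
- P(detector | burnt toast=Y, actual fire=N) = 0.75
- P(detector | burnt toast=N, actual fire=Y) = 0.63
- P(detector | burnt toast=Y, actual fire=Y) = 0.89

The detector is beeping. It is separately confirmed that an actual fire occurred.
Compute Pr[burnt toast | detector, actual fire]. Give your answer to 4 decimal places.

Pr[burnt toast | detector, actual fire] ≈ 0.2008

Numerator (weight on configurations with burnt toast): 0.89·0.151 = 0.134390
Denominator P(detector | actual fire): 0.63·0.849 + 0.89·0.151 = 0.669260
P(burnt toast | detector, actual fire) = 0.134390/0.669260 ≈ 0.2008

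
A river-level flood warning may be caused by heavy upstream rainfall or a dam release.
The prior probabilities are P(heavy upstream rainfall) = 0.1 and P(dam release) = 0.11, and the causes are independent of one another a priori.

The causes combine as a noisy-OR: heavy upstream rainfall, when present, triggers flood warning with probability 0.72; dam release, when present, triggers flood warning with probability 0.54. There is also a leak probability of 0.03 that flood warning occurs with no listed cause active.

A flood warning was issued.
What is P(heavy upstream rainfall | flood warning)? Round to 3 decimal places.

Under noisy-OR, P(flood warning | causes) = 1 − (1−0.03)·∏(1−qᵢ) over the active causes.
By total probability over the 4 (heavy upstream rainfall, dam release) configurations:
  P(flood warning) = 0.03*0.9*0.89 + 0.5538*0.9*0.11 + 0.7284*0.1*0.89 + 0.875064*0.1*0.11
        = 0.024030 + 0.054826 + 0.064828 + 0.009626 = 0.153310
Configurations with heavy upstream rainfall contribute 0.074454, so
  P(heavy upstream rainfall | flood warning) = 0.074454 / 0.153310 ≈ 0.486

P(heavy upstream rainfall | flood warning) ≈ 0.486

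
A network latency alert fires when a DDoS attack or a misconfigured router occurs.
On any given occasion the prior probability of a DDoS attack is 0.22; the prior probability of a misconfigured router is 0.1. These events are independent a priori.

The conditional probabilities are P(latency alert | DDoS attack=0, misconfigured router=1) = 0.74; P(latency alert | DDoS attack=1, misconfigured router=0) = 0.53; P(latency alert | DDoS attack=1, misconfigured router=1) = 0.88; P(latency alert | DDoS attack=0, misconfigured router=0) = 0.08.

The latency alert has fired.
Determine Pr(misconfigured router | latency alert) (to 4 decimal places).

Pr(misconfigured router | latency alert) ≈ 0.3236

P(latency alert) = 0.08×0.78×0.9 + 0.74×0.78×0.1 + 0.53×0.22×0.9 + 0.88×0.22×0.1 = 0.056160 + 0.057720 + 0.104940 + 0.019360 = 0.238180
Restricting to configurations with misconfigured router present: 0.057720 + 0.019360 = 0.077080.
So P(misconfigured router | latency alert) = 0.077080/0.238180 ≈ 0.3236.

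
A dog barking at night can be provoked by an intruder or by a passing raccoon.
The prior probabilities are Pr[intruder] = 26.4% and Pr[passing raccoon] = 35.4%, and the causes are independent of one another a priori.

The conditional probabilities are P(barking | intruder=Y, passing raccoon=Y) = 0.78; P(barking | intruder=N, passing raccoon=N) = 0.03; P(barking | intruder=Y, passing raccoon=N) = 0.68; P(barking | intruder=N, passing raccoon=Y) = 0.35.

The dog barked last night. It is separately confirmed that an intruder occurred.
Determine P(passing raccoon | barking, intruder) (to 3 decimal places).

P(passing raccoon | barking, intruder) ≈ 0.386

By total probability over both values of passing raccoon:
  P(barking | intruder) = 0.68*0.646 + 0.78*0.354
        = 0.439280 + 0.276120 = 0.715400
Keeping only the passing raccoon-present terms gives 0.276120, so
  P(passing raccoon | barking, intruder) = 0.276120 / 0.715400 ≈ 0.386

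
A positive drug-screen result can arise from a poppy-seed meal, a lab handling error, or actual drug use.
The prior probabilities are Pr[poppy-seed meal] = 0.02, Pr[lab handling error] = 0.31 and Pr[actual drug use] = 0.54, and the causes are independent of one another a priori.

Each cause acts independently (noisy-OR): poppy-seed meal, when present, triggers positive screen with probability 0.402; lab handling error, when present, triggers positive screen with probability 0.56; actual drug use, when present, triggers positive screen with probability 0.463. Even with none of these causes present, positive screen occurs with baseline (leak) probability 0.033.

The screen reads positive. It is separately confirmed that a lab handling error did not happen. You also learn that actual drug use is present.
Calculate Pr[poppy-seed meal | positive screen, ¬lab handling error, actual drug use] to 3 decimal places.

Pr[poppy-seed meal | positive screen, ¬lab handling error, actual drug use] ≈ 0.028

Under noisy-OR, P(positive screen | causes) = 1 − (1−0.033)·∏(1−qᵢ) over the active causes.
Weight on poppy-seed meal=true, given the evidence: 0.689471×0.02 = 0.013789
The normalizing constant is 0.480721×0.98 + 0.689471×0.02 = 0.484896
P(poppy-seed meal | positive screen, ¬lab handling error, actual drug use) = 0.013789/0.484896 ≈ 0.028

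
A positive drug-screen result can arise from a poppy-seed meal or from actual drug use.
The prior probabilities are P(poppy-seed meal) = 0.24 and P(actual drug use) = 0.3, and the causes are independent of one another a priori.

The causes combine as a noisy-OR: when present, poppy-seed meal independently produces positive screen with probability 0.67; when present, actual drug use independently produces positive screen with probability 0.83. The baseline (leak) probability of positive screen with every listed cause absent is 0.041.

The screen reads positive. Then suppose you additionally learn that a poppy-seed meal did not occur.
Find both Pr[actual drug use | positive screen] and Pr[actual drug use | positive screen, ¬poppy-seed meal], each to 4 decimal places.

Pr[actual drug use | positive screen] ≈ 0.6546; Pr[actual drug use | positive screen, ¬poppy-seed meal] ≈ 0.8974

Under noisy-OR, P(positive screen | causes) = 1 − (1−0.041)·∏(1−qᵢ) over the active causes.
Numerator (weight on configurations with actual drug use): 0.190829 + 0.068126 = 0.258955
The normalizing constant is 0.041·0.76·0.7 + 0.83697·0.76·0.3 + 0.68353·0.24·0.7 + 0.9462·0.24·0.3 = 0.395600
Posterior = 0.258955 / 0.395600 ≈ 0.6546

Now condition on the additional information:
Enumerate both values of actual drug use and weight by the priors:
  P(positive screen | ¬poppy-seed meal) = 0.041*0.7 + 0.83697*0.3
        = 0.028700 + 0.251091 = 0.279791
The terms with actual drug use present sum to 0.251091, so
  P(actual drug use | positive screen, ¬poppy-seed meal) = 0.251091 / 0.279791 ≈ 0.8974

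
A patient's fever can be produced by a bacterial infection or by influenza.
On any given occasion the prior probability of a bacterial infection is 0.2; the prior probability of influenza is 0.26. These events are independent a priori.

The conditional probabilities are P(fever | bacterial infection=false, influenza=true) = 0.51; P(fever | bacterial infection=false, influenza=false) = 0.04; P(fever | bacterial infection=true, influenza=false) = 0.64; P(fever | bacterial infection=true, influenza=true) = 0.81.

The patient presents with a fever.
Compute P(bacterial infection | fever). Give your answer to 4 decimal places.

Numerator (weight on configurations with bacterial infection): 0.094720 + 0.042120 = 0.136840
Normalizer over all consistent configurations: 0.04·0.8·0.74 + 0.51·0.8·0.26 + 0.64·0.2·0.74 + 0.81·0.2·0.26 = 0.266600
Posterior = 0.136840 / 0.266600 ≈ 0.5133

P(bacterial infection | fever) ≈ 0.5133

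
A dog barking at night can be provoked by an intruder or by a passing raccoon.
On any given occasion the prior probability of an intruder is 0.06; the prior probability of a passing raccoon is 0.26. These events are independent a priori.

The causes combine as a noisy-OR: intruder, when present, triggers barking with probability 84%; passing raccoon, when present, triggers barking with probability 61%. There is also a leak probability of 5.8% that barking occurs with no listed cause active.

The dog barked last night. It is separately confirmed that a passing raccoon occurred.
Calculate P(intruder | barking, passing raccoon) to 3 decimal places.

P(intruder | barking, passing raccoon) ≈ 0.087

Under noisy-OR, P(barking | causes) = 1 − (1−0.058)·∏(1−qᵢ) over the active causes.
Sum P(barking|·) weighted by the priors over both values of intruder:
  P(barking | passing raccoon) = 0.63262×0.94 + 0.941219×0.06
        = 0.594663 + 0.056473 = 0.651136
Keeping only the intruder-present terms gives 0.056473, so
  P(intruder | barking, passing raccoon) = 0.056473 / 0.651136 ≈ 0.087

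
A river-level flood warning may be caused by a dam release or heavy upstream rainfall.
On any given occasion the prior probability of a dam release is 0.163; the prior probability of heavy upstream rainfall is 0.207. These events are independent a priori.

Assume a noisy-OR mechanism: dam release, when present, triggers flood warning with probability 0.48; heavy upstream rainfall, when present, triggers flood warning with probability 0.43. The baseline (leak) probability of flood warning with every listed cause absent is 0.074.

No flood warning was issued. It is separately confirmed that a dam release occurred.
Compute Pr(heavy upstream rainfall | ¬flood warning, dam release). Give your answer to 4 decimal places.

Under noisy-OR, P(flood warning | causes) = 1 − (1−0.074)·∏(1−qᵢ) over the active causes.
P(¬flood warning | dam release) = 0.48152×0.793 + 0.274466×0.207 = 0.381845 + 0.056814 = 0.438659
Restricting to configurations with heavy upstream rainfall present: 0.274466×0.207 = 0.056814.
Hence the posterior is 0.056814/0.438659 ≈ 0.1295.

Pr(heavy upstream rainfall | ¬flood warning, dam release) ≈ 0.1295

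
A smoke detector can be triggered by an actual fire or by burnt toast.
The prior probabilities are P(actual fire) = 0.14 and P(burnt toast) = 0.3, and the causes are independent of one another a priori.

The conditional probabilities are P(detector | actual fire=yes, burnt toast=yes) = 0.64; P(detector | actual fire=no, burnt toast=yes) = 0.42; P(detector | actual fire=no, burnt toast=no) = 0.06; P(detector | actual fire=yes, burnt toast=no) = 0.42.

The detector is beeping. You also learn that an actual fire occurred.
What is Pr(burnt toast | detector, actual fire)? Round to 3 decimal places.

Weight on burnt toast=true, given the evidence: 0.64×0.3 = 0.192000
The normalizing constant is 0.42×0.7 + 0.64×0.3 = 0.486000
P(burnt toast | detector, actual fire) = 0.192000/0.486000 ≈ 0.395

Pr(burnt toast | detector, actual fire) ≈ 0.395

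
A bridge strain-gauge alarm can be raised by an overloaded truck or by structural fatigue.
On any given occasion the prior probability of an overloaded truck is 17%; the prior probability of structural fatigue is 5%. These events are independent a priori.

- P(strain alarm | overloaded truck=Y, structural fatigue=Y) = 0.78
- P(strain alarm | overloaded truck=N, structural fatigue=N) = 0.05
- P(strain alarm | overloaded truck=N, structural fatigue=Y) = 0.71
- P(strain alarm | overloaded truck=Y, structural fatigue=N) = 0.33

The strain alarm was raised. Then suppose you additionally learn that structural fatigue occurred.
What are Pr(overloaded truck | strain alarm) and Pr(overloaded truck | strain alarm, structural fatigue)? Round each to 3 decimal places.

Pr(overloaded truck | strain alarm) ≈ 0.465; Pr(overloaded truck | strain alarm, structural fatigue) ≈ 0.184

Numerator (weight on configurations with overloaded truck): 0.053295 + 0.006630 = 0.059925
Normalizer over all consistent configurations: 0.05×0.83×0.95 + 0.71×0.83×0.05 + 0.33×0.17×0.95 + 0.78×0.17×0.05 = 0.128815
Posterior = 0.059925 / 0.128815 ≈ 0.465

With the extra evidence:
Sum P(strain alarm|·) weighted by the priors over both values of overloaded truck:
  P(strain alarm | structural fatigue) = 0.71×0.83 + 0.78×0.17
        = 0.589300 + 0.132600 = 0.721900
The terms with overloaded truck present sum to 0.132600, so
  P(overloaded truck | strain alarm, structural fatigue) = 0.132600 / 0.721900 ≈ 0.184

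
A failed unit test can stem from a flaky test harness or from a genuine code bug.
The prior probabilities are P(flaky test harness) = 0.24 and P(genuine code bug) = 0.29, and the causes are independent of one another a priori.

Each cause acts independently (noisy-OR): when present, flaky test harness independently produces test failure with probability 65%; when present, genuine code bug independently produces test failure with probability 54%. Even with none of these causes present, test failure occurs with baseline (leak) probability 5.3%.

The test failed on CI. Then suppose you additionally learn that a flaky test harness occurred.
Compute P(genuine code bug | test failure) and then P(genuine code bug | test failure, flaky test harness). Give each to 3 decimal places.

P(genuine code bug | test failure) ≈ 0.563; P(genuine code bug | test failure, flaky test harness) ≈ 0.341

Under noisy-OR, P(test failure | causes) = 1 − (1−0.053)·∏(1−qᵢ) over the active causes.
Sum P(test failure|·) weighted by the priors over the 4 (flaky test harness, genuine code bug) configurations:
  P(test failure) = 0.053×0.76×0.71 + 0.56438×0.76×0.29 + 0.66855×0.24×0.71 + 0.847533×0.24×0.29
        = 0.028599 + 0.124389 + 0.113921 + 0.058988 = 0.325897
Configurations with genuine code bug contribute 0.183377, so
  P(genuine code bug | test failure) = 0.183377 / 0.325897 ≈ 0.563

Now condition on the additional information:
Sum P(test failure|·) weighted by the priors over both values of genuine code bug:
  P(test failure | flaky test harness) = 0.66855×0.71 + 0.847533×0.29
        = 0.474670 + 0.245785 = 0.720455
Keeping only the genuine code bug-present terms gives 0.245785, so
  P(genuine code bug | test failure, flaky test harness) = 0.245785 / 0.720455 ≈ 0.341
Conditioning on flaky test harness lowers the posterior on genuine code bug: the classic explaining-away effect in a common-effect structure.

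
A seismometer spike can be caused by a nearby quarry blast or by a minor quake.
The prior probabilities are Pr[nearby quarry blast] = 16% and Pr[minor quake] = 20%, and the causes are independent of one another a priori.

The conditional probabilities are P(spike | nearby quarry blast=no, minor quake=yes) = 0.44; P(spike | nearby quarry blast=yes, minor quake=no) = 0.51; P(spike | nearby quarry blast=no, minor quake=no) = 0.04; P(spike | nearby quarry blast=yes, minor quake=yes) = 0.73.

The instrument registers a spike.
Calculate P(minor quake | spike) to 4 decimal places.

P(minor quake | spike) ≈ 0.5135

By total probability over the 4 (nearby quarry blast, minor quake) configurations:
  P(spike) = 0.04×0.84×0.8 + 0.44×0.84×0.2 + 0.51×0.16×0.8 + 0.73×0.16×0.2
        = 0.026880 + 0.073920 + 0.065280 + 0.023360 = 0.189440
Configurations with minor quake contribute 0.097280, so
  P(minor quake | spike) = 0.097280 / 0.189440 ≈ 0.5135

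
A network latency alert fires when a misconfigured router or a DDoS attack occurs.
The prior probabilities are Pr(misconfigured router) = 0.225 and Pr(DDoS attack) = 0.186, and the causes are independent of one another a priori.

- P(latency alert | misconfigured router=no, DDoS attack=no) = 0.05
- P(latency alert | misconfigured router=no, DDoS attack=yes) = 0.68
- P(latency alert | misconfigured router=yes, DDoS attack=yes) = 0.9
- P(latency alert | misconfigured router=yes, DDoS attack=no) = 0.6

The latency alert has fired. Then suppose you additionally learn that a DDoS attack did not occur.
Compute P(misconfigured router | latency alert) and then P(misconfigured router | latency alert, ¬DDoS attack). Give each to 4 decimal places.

P(misconfigured router | latency alert) ≈ 0.5325; P(misconfigured router | latency alert, ¬DDoS attack) ≈ 0.7770

P(latency alert) = 0.05·0.775·0.814 + 0.68·0.775·0.186 + 0.6·0.225·0.814 + 0.9·0.225·0.186 = 0.031543 + 0.098022 + 0.109890 + 0.037665 = 0.277120
Of this, 0.147555 comes from 0.109890 + 0.037665 (the misconfigured router=true cases).
Hence the posterior is 0.147555/0.277120 ≈ 0.5325.

Now also conditioning on DDoS attack≠true:
Numerator (weight on configurations with misconfigured router): 0.6·0.225 = 0.135000
The normalizing constant is 0.05·0.775 + 0.6·0.225 = 0.173750
P(misconfigured router | latency alert, ¬DDoS attack) = 0.135000/0.173750 ≈ 0.7770
Ruling out DDoS attack raises the posterior on misconfigured router — the flip side of explaining away.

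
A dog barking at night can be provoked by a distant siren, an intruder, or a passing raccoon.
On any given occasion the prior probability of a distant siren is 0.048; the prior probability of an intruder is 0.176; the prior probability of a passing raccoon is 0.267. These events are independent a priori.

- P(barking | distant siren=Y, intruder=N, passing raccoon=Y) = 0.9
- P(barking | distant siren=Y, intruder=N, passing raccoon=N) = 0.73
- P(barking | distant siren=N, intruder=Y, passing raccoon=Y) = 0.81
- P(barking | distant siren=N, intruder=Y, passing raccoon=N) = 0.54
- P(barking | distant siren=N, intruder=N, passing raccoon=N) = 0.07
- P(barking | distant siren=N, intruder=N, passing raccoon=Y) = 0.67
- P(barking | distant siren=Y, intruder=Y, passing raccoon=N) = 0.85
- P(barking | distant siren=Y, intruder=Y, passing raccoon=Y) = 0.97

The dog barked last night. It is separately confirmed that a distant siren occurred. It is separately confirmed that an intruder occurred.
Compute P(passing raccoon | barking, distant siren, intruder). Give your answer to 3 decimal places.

P(passing raccoon | barking, distant siren, intruder) ≈ 0.294

Weight on passing raccoon=true, given the evidence: 0.97×0.267 = 0.258990
Denominator P(barking | distant siren, intruder): 0.85×0.733 + 0.97×0.267 = 0.882040
P(passing raccoon | barking, distant siren, intruder) = 0.258990/0.882040 ≈ 0.294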